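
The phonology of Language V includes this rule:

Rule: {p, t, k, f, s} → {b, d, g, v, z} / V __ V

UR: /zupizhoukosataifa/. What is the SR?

/p/ is a voiceless obstruent between vowels /u/ and /i/, so it voices to [b].
/k/ is a voiceless obstruent between vowels /u/ and /o/, so it voices to [g].
/s/ is a voiceless obstruent between vowels /o/ and /a/, so it voices to [z].
/t/ is a voiceless obstruent between vowels /a/ and /a/, so it voices to [d].
/f/ is a voiceless obstruent between vowels /i/ and /a/, so it voices to [v].
Surface form: [zubizhougozadaiva].

zubizhougozadaiva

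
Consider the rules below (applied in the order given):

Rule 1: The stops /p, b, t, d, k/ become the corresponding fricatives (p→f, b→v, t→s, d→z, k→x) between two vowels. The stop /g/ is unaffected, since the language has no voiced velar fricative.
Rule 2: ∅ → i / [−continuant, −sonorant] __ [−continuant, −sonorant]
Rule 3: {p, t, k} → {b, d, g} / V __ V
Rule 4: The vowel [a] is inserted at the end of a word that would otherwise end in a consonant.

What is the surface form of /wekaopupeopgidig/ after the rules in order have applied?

Rule 1 (intervocalic spirantization): /k/ is a stop between vowels /e/ and /a/, so it spirantizes to the fricative [x]. /p/ is a stop between vowels /o/ and /u/, so it spirantizes to the fricative [f]. /p/ is a stop between vowels /u/ and /e/, so it spirantizes to the fricative [f]. /d/ is a stop between vowels /i/ and /i/, so it spirantizes to the fricative [z]. /wekaopupeopgidig/ → wexaofufeopgizig.
Rule 2 (stop-cluster i-epenthesis): /p/ and /g/ form a stop–stop cluster, so [i] is inserted between them. /wexaofufeopgizig/ → wexaofufeopigizig.
Rule 3 (intervocalic voicing): /p/ is a voiceless stop between vowels /o/ and /i/, so it voices to [b]. /wexaofufeopigizig/ → wexaofufeobigizig.
Rule 4 (final a-epenthesis): the form ends in the consonant /g/, so [a] is inserted word-finally. /wexaofufeobigizig/ → wexaofufeobigiziga.

wexaofufeobigiziga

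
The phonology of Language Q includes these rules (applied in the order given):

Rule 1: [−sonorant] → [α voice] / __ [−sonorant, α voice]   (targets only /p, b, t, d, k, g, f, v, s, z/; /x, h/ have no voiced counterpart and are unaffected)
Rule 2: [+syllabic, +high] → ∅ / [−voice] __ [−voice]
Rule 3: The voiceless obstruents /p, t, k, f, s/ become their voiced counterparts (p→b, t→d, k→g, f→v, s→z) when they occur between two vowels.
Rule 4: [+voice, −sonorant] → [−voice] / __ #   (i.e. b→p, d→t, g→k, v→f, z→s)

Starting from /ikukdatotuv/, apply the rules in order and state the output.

Rule 1 (regressive voicing assimilation): /k/ precedes the voiced obstruent /d/, so it voices to [g] by assimilation. /ikukdatotuv/ → ikugdatotuv.
Rule 2 (high vowel syncope): no segment meets the environment; /ikugdatotuv/ is unchanged.
Rule 3 (intervocalic voicing): /k/ is a voiceless obstruent between vowels /i/ and /u/, so it voices to [g]. /t/ is a voiceless obstruent between vowels /a/ and /o/, so it voices to [d]. /t/ is a voiceless obstruent between vowels /o/ and /u/, so it voices to [d]. /ikugdatotuv/ → igugdadoduv.
Rule 4 (final devoicing): /v/ is a voiced obstruent in word-final position, so it devoices to [f]. /igugdadoduv/ → igugdadoduf.

igugdadoduf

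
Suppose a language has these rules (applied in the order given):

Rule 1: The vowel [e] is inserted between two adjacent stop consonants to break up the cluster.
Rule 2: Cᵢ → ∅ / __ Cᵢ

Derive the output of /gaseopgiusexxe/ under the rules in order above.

Rule 1 (stop-cluster e-epenthesis): /p/ and /g/ form a stop–stop cluster, so [e] is inserted between them. /gaseopgiusexxe/ → gaseopegiusexxe.
Rule 2 (degemination): /xx/ is a geminate; the first /x/ deletes. /gaseopegiusexxe/ → gaseopegiusexe.

gaseopegiusexe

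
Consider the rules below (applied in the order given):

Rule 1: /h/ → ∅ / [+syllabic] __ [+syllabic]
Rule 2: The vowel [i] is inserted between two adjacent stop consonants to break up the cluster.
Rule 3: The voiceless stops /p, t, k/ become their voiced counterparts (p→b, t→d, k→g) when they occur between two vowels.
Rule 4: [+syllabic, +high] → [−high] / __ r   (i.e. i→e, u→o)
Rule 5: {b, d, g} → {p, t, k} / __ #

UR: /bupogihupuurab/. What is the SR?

bubogiubuorap

Rule 1 (intervocalic h-deletion): /h/ occurs between vowels /i/ and /u/, so it deletes. /bupogihupuurab/ → bupogiupuurab.
Rule 2 (stop-cluster i-epenthesis): no segment meets the environment; /bupogiupuurab/ is unchanged.
Rule 3 (intervocalic voicing): /p/ is a voiceless stop between vowels /u/ and /o/, so it voices to [b]. /p/ is a voiceless stop between vowels /u/ and /u/, so it voices to [b]. /bupogiupuurab/ → bubogiubuurab.
Rule 4 (pre-rhotic lowering): /u/ is a high vowel immediately before /r/, so it lowers to [o]. /bubogiubuurab/ → bubogiubuorab.
Rule 5 (final devoicing): /b/ is a voiced stop in word-final position, so it devoices to [p]. /bubogiubuorab/ → bubogiubuorap.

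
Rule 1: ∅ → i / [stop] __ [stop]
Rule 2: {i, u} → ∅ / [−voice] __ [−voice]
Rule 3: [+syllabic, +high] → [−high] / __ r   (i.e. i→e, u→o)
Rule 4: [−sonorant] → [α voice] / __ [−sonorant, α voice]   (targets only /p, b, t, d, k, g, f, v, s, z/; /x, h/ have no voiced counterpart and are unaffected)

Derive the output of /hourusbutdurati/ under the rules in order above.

hooruzbutidorati

Rule 1 (stop-cluster i-epenthesis): /t/ and /d/ form a stop–stop cluster, so [i] is inserted between them. /hourusbutdurati/ → hourusbutidurati.
Rule 2 (high vowel syncope): no segment meets the environment; /hourusbutidurati/ is unchanged.
Rule 3 (pre-rhotic lowering): /u/ is a high vowel immediately before /r/, so it lowers to [o]. /u/ is a high vowel immediately before /r/, so it lowers to [o]. /hourusbutidurati/ → hoorusbutidorati.
Rule 4 (regressive voicing assimilation): /s/ precedes the voiced obstruent /b/, so it voices to [z] by assimilation. /hoorusbutidorati/ → hooruzbutidorati.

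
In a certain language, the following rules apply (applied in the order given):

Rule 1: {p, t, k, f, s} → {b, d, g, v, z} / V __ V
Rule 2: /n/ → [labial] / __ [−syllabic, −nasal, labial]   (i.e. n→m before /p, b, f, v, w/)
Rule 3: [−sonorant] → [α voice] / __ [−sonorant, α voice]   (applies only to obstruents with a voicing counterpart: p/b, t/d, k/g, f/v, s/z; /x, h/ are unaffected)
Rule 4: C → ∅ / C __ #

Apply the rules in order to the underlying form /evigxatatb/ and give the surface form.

Rule 1 (intervocalic voicing): /t/ is a voiceless obstruent between vowels /a/ and /a/, so it voices to [d]. /evigxatatb/ → evigxadatb.
Rule 2 (nasal place assimilation): no segment meets the environment; /evigxadatb/ is unchanged.
Rule 3 (regressive voicing assimilation): /g/ precedes the voiceless obstruent /x/, so it devoices to [k] by assimilation. /t/ precedes the voiced obstruent /b/, so it voices to [d] by assimilation. /evigxadatb/ → evikxadadb.
Rule 4 (final cluster simplification): /b/ is the second consonant of a word-final cluster /db/, so it deletes. /evikxadadb/ → evikxadad.

evikxadad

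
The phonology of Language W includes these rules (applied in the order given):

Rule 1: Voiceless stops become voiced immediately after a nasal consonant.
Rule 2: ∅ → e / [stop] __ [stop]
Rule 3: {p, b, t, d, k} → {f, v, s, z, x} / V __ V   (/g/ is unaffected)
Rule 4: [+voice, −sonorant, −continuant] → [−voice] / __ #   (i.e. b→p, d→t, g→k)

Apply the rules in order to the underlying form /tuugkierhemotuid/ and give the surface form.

tuugexierhemosuit

Rule 1 (post-nasal voicing): no segment meets the environment; /tuugkierhemotuid/ is unchanged.
Rule 2 (stop-cluster e-epenthesis): /g/ and /k/ form a stop–stop cluster, so [e] is inserted between them. /tuugkierhemotuid/ → tuugekierhemotuid.
Rule 3 (intervocalic spirantization): /k/ is a stop between vowels /e/ and /i/, so it spirantizes to the fricative [x]. /t/ is a stop between vowels /o/ and /u/, so it spirantizes to the fricative [s]. /tuugekierhemotuid/ → tuugexierhemosuid.
Rule 4 (final devoicing): /d/ is a voiced stop in word-final position, so it devoices to [t]. /tuugexierhemosuid/ → tuugexierhemosuit.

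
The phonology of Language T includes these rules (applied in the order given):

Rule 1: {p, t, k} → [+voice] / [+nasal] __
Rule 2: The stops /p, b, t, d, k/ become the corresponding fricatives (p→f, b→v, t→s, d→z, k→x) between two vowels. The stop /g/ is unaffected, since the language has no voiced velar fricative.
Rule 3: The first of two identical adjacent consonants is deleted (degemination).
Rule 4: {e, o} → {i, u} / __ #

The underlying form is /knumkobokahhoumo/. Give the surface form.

knumgovoxahoumu

Rule 1 (post-nasal voicing): /k/ is a voiceless stop immediately after the nasal /m/, so it voices to [g]. /knumkobokahhoumo/ → knumgobokahhoumo.
Rule 2 (intervocalic spirantization): /b/ is a stop between vowels /o/ and /o/, so it spirantizes to the fricative [v]. /k/ is a stop between vowels /o/ and /a/, so it spirantizes to the fricative [x]. /knumgobokahhoumo/ → knumgovoxahhoumo.
Rule 3 (degemination): /hh/ is a geminate; the first /h/ deletes. /knumgovoxahhoumo/ → knumgovoxahoumo.
Rule 4 (final vowel raising): /o/ is a mid vowel in word-final position, so it raises to [u]. /knumgovoxahoumo/ → knumgovoxahoumu.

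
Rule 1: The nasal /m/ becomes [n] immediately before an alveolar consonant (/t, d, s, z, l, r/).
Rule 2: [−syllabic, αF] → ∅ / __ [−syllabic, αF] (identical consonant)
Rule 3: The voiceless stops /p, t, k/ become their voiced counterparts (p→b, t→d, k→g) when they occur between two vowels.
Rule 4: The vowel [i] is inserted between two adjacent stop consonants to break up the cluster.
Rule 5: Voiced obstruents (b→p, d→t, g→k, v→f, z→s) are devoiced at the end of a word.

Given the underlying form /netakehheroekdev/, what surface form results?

Rule 1 (nasal place assimilation): no segment meets the environment; /netakehheroekdev/ is unchanged.
Rule 2 (degemination): /hh/ is a geminate; the first /h/ deletes. /netakehheroekdev/ → netakeheroekdev.
Rule 3 (intervocalic voicing): /t/ is a voiceless stop between vowels /e/ and /a/, so it voices to [d]. /k/ is a voiceless stop between vowels /a/ and /e/, so it voices to [g]. /netakeheroekdev/ → nedageheroekdev.
Rule 4 (stop-cluster i-epenthesis): /k/ and /d/ form a stop–stop cluster, so [i] is inserted between them. /nedageheroekdev/ → nedageheroekidev.
Rule 5 (final devoicing): /v/ is a voiced obstruent in word-final position, so it devoices to [f]. /nedageheroekidev/ → nedageheroekidef.

nedageheroekidef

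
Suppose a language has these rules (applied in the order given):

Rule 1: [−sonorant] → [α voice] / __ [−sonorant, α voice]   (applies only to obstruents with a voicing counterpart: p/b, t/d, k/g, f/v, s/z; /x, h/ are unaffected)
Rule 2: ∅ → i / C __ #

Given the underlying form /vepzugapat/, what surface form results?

vebzugapati

Rule 1 (regressive voicing assimilation): /p/ precedes the voiced obstruent /z/, so it voices to [b] by assimilation. /vepzugapat/ → vebzugapat.
Rule 2 (final i-epenthesis): the form ends in the consonant /t/, so [i] is inserted word-finally. /vebzugapat/ → vebzugapati.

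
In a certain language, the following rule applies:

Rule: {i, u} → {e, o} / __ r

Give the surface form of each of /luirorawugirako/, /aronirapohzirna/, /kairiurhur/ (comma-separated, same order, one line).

/luirorawugirako/: /i/ is a high vowel immediately before /r/, so it lowers to [e]. /i/ is a high vowel immediately before /r/, so it lowers to [e]. → [luerorawugerako].
/aronirapohzirna/: /i/ is a high vowel immediately before /r/, so it lowers to [e]. /i/ is a high vowel immediately before /r/, so it lowers to [e]. → [aronerapohzerna].
/kairiurhur/: /i/ is a high vowel immediately before /r/, so it lowers to [e]. /u/ is a high vowel immediately before /r/, so it lowers to [o]. /u/ is a high vowel immediately before /r/, so it lowers to [o]. → [kaeriorhor].

luerorawugerako, aronerapohzerna, kaeriorhor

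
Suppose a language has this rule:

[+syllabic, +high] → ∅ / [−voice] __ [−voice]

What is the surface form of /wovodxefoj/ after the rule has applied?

No segment of /wovodxefoj/ meets the structural description of the rule, so the form surfaces unchanged.

wovodxefoj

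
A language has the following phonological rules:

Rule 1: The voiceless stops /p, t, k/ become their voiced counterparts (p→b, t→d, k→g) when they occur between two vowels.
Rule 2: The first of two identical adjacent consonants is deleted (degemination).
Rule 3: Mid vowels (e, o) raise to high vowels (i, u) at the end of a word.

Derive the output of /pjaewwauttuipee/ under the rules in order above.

pjaewautuibei

Rule 1 (intervocalic voicing): /p/ is a voiceless stop between vowels /i/ and /e/, so it voices to [b]. /pjaewwauttuipee/ → pjaewwauttuibee.
Rule 2 (degemination): /ww/ is a geminate; the first /w/ deletes. /tt/ is a geminate; the first /t/ deletes. /pjaewwauttuibee/ → pjaewautuibee.
Rule 3 (final vowel raising): /e/ is a mid vowel in word-final position, so it raises to [i]. /pjaewautuibee/ → pjaewautuibei.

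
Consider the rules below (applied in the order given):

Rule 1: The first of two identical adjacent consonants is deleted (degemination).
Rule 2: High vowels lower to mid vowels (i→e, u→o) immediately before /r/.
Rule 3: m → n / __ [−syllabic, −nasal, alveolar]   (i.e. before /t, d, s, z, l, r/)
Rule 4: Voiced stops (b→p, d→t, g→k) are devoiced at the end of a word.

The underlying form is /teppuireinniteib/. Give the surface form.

Rule 1 (degemination): /pp/ is a geminate; the first /p/ deletes. /nn/ is a geminate; the first /n/ deletes. /teppuireinniteib/ → tepuireiniteib.
Rule 2 (pre-rhotic lowering): /i/ is a high vowel immediately before /r/, so it lowers to [e]. /tepuireiniteib/ → tepuereiniteib.
Rule 3 (nasal place assimilation): no segment meets the environment; /tepuereiniteib/ is unchanged.
Rule 4 (final devoicing): /b/ is a voiced stop in word-final position, so it devoices to [p]. /tepuereiniteib/ → tepuereiniteip.

tepuereiniteip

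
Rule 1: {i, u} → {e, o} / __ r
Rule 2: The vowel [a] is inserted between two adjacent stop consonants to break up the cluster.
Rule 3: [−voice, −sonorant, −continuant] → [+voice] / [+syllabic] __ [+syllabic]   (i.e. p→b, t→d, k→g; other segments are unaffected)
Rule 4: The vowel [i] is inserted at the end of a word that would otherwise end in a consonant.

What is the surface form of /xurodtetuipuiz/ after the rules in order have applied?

xorodadeduibuizi

Rule 1 (pre-rhotic lowering): /u/ is a high vowel immediately before /r/, so it lowers to [o]. /xurodtetuipuiz/ → xorodtetuipuiz.
Rule 2 (stop-cluster a-epenthesis): /d/ and /t/ form a stop–stop cluster, so [a] is inserted between them. /xorodtetuipuiz/ → xorodatetuipuiz.
Rule 3 (intervocalic voicing): /t/ is a voiceless stop between vowels /a/ and /e/, so it voices to [d]. /t/ is a voiceless stop between vowels /e/ and /u/, so it voices to [d]. /p/ is a voiceless stop between vowels /i/ and /u/, so it voices to [b]. /xorodatetuipuiz/ → xorodadeduibuiz.
Rule 4 (final i-epenthesis): the form ends in the consonant /z/, so [i] is inserted word-finally. /xorodadeduibuiz/ → xorodadeduibuizi.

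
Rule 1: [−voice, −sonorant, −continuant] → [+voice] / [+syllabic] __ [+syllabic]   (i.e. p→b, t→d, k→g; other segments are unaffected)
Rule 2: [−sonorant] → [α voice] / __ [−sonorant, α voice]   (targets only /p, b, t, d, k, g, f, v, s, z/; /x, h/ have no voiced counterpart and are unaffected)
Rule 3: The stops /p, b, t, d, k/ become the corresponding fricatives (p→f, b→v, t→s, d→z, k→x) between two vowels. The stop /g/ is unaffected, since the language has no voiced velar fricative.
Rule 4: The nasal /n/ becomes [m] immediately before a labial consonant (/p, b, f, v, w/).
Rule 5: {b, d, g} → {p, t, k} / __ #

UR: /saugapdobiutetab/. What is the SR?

saugabdoviuzezap

Rule 1 (intervocalic voicing): /t/ is a voiceless stop between vowels /u/ and /e/, so it voices to [d]. /t/ is a voiceless stop between vowels /e/ and /a/, so it voices to [d]. /saugapdobiutetab/ → saugapdobiudedab.
Rule 2 (regressive voicing assimilation): /p/ precedes the voiced obstruent /d/, so it voices to [b] by assimilation. /saugapdobiudedab/ → saugabdobiudedab.
Rule 3 (intervocalic spirantization): /b/ is a stop between vowels /o/ and /i/, so it spirantizes to the fricative [v]. /d/ is a stop between vowels /u/ and /e/, so it spirantizes to the fricative [z]. /d/ is a stop between vowels /e/ and /a/, so it spirantizes to the fricative [z]. /saugabdobiudedab/ → saugabdoviuzezab.
Rule 4 (nasal place assimilation): no segment meets the environment; /saugabdoviuzezab/ is unchanged.
Rule 5 (final devoicing): /b/ is a voiced stop in word-final position, so it devoices to [p]. /saugabdoviuzezab/ → saugabdoviuzezap.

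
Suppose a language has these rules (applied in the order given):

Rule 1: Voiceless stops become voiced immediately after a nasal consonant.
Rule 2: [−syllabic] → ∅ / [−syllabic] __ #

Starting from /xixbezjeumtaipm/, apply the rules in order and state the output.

xixbezjeumdaip

Rule 1 (post-nasal voicing): /t/ is a voiceless stop immediately after the nasal /m/, so it voices to [d]. /xixbezjeumtaipm/ → xixbezjeumdaipm.
Rule 2 (final cluster simplification): /m/ is the second consonant of a word-final cluster /pm/, so it deletes. /xixbezjeumdaipm/ → xixbezjeumdaip.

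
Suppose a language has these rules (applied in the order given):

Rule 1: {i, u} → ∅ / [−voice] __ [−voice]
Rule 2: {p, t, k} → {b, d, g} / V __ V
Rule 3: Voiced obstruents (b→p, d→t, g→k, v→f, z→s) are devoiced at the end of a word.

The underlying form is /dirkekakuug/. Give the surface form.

Rule 1 (high vowel syncope): no segment meets the environment; /dirkekakuug/ is unchanged.
Rule 2 (intervocalic voicing): /k/ is a voiceless stop between vowels /e/ and /a/, so it voices to [g]. /k/ is a voiceless stop between vowels /a/ and /u/, so it voices to [g]. /dirkekakuug/ → dirkegaguug.
Rule 3 (final devoicing): /g/ is a voiced obstruent in word-final position, so it devoices to [k]. /dirkegaguug/ → dirkegaguuk.

dirkegaguuk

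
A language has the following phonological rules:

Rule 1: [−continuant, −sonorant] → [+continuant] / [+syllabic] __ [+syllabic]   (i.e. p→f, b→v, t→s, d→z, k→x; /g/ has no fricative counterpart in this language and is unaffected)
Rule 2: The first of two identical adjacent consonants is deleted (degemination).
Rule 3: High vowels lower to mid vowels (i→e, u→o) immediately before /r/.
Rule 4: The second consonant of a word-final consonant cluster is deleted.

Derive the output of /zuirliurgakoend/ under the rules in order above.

Rule 1 (intervocalic spirantization): /k/ is a stop between vowels /a/ and /o/, so it spirantizes to the fricative [x]. /zuirliurgakoend/ → zuirliurgaxoend.
Rule 2 (degemination): no segment meets the environment; /zuirliurgaxoend/ is unchanged.
Rule 3 (pre-rhotic lowering): /i/ is a high vowel immediately before /r/, so it lowers to [e]. /u/ is a high vowel immediately before /r/, so it lowers to [o]. /zuirliurgaxoend/ → zuerliorgaxoend.
Rule 4 (final cluster simplification): /d/ is the second consonant of a word-final cluster /nd/, so it deletes. /zuerliorgaxoend/ → zuerliorgaxoen.

zuerliorgaxoen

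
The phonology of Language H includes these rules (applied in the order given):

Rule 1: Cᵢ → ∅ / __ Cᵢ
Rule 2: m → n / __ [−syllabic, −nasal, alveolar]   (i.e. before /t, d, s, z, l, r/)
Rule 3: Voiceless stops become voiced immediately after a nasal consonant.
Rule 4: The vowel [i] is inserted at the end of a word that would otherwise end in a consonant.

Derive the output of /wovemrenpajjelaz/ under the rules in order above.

Rule 1 (degemination): /jj/ is a geminate; the first /j/ deletes. /wovemrenpajjelaz/ → wovemrenpajelaz.
Rule 2 (nasal place assimilation): /m/ precedes the alveolar consonant /r/, so it assimilates in place to [n]. /wovemrenpajelaz/ → wovenrenpajelaz.
Rule 3 (post-nasal voicing): /p/ is a voiceless stop immediately after the nasal /n/, so it voices to [b]. /wovenrenpajelaz/ → wovenrenbajelaz.
Rule 4 (final i-epenthesis): the form ends in the consonant /z/, so [i] is inserted word-finally. /wovenrenbajelaz/ → wovenrenbajelazi.

wovenrenbajelazi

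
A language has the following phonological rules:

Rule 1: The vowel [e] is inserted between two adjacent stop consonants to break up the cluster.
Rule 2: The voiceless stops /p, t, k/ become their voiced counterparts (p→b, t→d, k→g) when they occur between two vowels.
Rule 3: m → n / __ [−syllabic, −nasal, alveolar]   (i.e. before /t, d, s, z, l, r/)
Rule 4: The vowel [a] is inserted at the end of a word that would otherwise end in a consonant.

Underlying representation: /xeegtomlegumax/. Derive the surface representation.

xeegedonlegumaxa

Rule 1 (stop-cluster e-epenthesis): /g/ and /t/ form a stop–stop cluster, so [e] is inserted between them. /xeegtomlegumax/ → xeegetomlegumax.
Rule 2 (intervocalic voicing): /t/ is a voiceless stop between vowels /e/ and /o/, so it voices to [d]. /xeegetomlegumax/ → xeegedomlegumax.
Rule 3 (nasal place assimilation): /m/ precedes the alveolar consonant /l/, so it assimilates in place to [n]. /xeegedomlegumax/ → xeegedonlegumax.
Rule 4 (final a-epenthesis): the form ends in the consonant /x/, so [a] is inserted word-finally. /xeegedonlegumax/ → xeegedonlegumaxa.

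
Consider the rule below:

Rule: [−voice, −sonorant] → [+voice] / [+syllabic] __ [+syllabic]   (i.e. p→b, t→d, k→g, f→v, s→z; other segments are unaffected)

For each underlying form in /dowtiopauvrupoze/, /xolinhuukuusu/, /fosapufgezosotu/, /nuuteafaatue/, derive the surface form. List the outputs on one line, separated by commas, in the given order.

/dowtiopauvrupoze/: /p/ is a voiceless obstruent between vowels /o/ and /a/, so it voices to [b]. /p/ is a voiceless obstruent between vowels /u/ and /o/, so it voices to [b]. → [dowtiobauvruboze].
/xolinhuukuusu/: /k/ is a voiceless obstruent between vowels /u/ and /u/, so it voices to [g]. /s/ is a voiceless obstruent between vowels /u/ and /u/, so it voices to [z]. → [xolinhuuguuzu].
/fosapufgezosotu/: /s/ is a voiceless obstruent between vowels /o/ and /a/, so it voices to [z]. /p/ is a voiceless obstruent between vowels /a/ and /u/, so it voices to [b]. /s/ is a voiceless obstruent between vowels /o/ and /o/, so it voices to [z]. /t/ is a voiceless obstruent between vowels /o/ and /u/, so it voices to [d]. → [fozabufgezozodu].
/nuuteafaatue/: /t/ is a voiceless obstruent between vowels /u/ and /e/, so it voices to [d]. /f/ is a voiceless obstruent between vowels /a/ and /a/, so it voices to [v]. /t/ is a voiceless obstruent between vowels /a/ and /u/, so it voices to [d]. → [nuudeavaadue].

dowtiobauvruboze, xolinhuuguuzu, fozabufgezozodu, nuudeavaadue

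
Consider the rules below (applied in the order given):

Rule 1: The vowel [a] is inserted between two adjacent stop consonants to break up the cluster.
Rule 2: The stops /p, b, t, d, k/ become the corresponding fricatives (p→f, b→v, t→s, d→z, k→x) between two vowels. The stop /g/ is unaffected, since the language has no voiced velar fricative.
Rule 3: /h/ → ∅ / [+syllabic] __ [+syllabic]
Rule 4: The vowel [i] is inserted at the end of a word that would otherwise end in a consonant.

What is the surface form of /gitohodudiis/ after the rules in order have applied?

gisoozuziisi

Rule 1 (stop-cluster a-epenthesis): no segment meets the environment; /gitohodudiis/ is unchanged.
Rule 2 (intervocalic spirantization): /t/ is a stop between vowels /i/ and /o/, so it spirantizes to the fricative [s]. /d/ is a stop between vowels /o/ and /u/, so it spirantizes to the fricative [z]. /d/ is a stop between vowels /u/ and /i/, so it spirantizes to the fricative [z]. /gitohodudiis/ → gisohozuziis.
Rule 3 (intervocalic h-deletion): /h/ occurs between vowels /o/ and /o/, so it deletes. /gisohozuziis/ → gisoozuziis.
Rule 4 (final i-epenthesis): the form ends in the consonant /s/, so [i] is inserted word-finally. /gisoozuziis/ → gisoozuziisi.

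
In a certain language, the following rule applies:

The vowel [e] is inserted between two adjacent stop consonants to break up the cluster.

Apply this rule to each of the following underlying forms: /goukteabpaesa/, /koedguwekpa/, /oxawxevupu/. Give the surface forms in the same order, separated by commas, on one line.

/goukteabpaesa/: /k/ and /t/ form a stop–stop cluster, so [e] is inserted between them. /b/ and /p/ form a stop–stop cluster, so [e] is inserted between them. → [gouketeabepaesa].
/koedguwekpa/: /d/ and /g/ form a stop–stop cluster, so [e] is inserted between them. /k/ and /p/ form a stop–stop cluster, so [e] is inserted between them. → [koedeguwekepa].
/oxawxevupu/: the rule's environment is not met; surfaces unchanged as [oxawxevupu].

gouketeabepaesa, koedeguwekepa, oxawxevupu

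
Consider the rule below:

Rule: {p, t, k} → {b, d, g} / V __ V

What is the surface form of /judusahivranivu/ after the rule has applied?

No segment of /judusahivranivu/ meets the structural description of the rule, so the form surfaces unchanged.

judusahivranivu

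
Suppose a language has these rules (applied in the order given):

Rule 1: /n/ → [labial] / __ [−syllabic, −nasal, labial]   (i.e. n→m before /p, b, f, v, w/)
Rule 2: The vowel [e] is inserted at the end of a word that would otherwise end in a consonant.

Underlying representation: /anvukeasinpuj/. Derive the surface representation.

Rule 1 (nasal place assimilation): /n/ precedes the labial consonant /v/, so it assimilates in place to [m]. /n/ precedes the labial consonant /p/, so it assimilates in place to [m]. /anvukeasinpuj/ → amvukeasimpuj.
Rule 2 (final e-epenthesis): the form ends in the consonant /j/, so [e] is inserted word-finally. /amvukeasimpuj/ → amvukeasimpuje.

amvukeasimpuje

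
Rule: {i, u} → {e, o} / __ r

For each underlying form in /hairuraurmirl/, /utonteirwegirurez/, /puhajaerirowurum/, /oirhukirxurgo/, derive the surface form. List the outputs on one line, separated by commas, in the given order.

haeroraormerl, utonteerwegerorez, puhajaereroworum, oerhukerxorgo

/hairuraurmirl/: /i/ is a high vowel immediately before /r/, so it lowers to [e]. /u/ is a high vowel immediately before /r/, so it lowers to [o]. /u/ is a high vowel immediately before /r/, so it lowers to [o]. /i/ is a high vowel immediately before /r/, so it lowers to [e]. → [haeroraormerl].
/utonteirwegirurez/: /i/ is a high vowel immediately before /r/, so it lowers to [e]. /i/ is a high vowel immediately before /r/, so it lowers to [e]. /u/ is a high vowel immediately before /r/, so it lowers to [o]. → [utonteerwegerorez].
/puhajaerirowurum/: /i/ is a high vowel immediately before /r/, so it lowers to [e]. /u/ is a high vowel immediately before /r/, so it lowers to [o]. → [puhajaereroworum].
/oirhukirxurgo/: /i/ is a high vowel immediately before /r/, so it lowers to [e]. /i/ is a high vowel immediately before /r/, so it lowers to [e]. /u/ is a high vowel immediately before /r/, so it lowers to [o]. → [oerhukerxorgo].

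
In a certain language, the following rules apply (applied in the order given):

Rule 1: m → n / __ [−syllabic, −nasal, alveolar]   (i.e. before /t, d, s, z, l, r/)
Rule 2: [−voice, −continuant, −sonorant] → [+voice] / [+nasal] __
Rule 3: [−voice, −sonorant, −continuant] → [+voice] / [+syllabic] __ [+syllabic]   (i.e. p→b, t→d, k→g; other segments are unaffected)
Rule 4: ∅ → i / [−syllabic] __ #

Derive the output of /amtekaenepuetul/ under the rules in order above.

andegaenebueduli

Rule 1 (nasal place assimilation): /m/ precedes the alveolar consonant /t/, so it assimilates in place to [n]. /amtekaenepuetul/ → antekaenepuetul.
Rule 2 (post-nasal voicing): /t/ is a voiceless stop immediately after the nasal /n/, so it voices to [d]. /antekaenepuetul/ → andekaenepuetul.
Rule 3 (intervocalic voicing): /k/ is a voiceless stop between vowels /e/ and /a/, so it voices to [g]. /p/ is a voiceless stop between vowels /e/ and /u/, so it voices to [b]. /t/ is a voiceless stop between vowels /e/ and /u/, so it voices to [d]. /andekaenepuetul/ → andegaenebuedul.
Rule 4 (final i-epenthesis): the form ends in the consonant /l/, so [i] is inserted word-finally. /andegaenebuedul/ → andegaenebueduli.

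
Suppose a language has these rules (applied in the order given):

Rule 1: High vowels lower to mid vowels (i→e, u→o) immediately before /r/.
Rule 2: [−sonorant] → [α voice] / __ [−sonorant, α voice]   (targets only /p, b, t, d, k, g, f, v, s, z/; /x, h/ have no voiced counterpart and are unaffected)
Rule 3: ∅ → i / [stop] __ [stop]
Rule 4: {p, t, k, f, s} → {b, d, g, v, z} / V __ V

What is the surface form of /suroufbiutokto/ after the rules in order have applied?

Rule 1 (pre-rhotic lowering): /u/ is a high vowel immediately before /r/, so it lowers to [o]. /suroufbiutokto/ → soroufbiutokto.
Rule 2 (regressive voicing assimilation): /f/ precedes the voiced obstruent /b/, so it voices to [v] by assimilation. /soroufbiutokto/ → sorouvbiutokto.
Rule 3 (stop-cluster i-epenthesis): /k/ and /t/ form a stop–stop cluster, so [i] is inserted between them. /sorouvbiutokto/ → sorouvbiutokito.
Rule 4 (intervocalic voicing): /t/ is a voiceless obstruent between vowels /u/ and /o/, so it voices to [d]. /k/ is a voiceless obstruent between vowels /o/ and /i/, so it voices to [g]. /t/ is a voiceless obstruent between vowels /i/ and /o/, so it voices to [d]. /sorouvbiutokito/ → sorouvbiudogido.

sorouvbiudogido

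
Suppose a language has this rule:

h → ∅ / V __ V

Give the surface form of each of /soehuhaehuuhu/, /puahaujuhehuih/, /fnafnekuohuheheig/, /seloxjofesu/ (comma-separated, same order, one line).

/soehuhaehuuhu/: /h/ occurs between vowels /e/ and /u/, so it deletes. /h/ occurs between vowels /u/ and /a/, so it deletes. /h/ occurs between vowels /e/ and /u/, so it deletes. /h/ occurs between vowels /u/ and /u/, so it deletes. → [soeuaeuuu].
/puahaujuhehuih/: /h/ occurs between vowels /a/ and /a/, so it deletes. /h/ occurs between vowels /u/ and /e/, so it deletes. /h/ occurs between vowels /e/ and /u/, so it deletes. → [puaaujueuih].
/fnafnekuohuheheig/: /h/ occurs between vowels /o/ and /u/, so it deletes. /h/ occurs between vowels /u/ and /e/, so it deletes. /h/ occurs between vowels /e/ and /e/, so it deletes. → [fnafnekuoueeig].
/seloxjofesu/: the rule's environment is not met; surfaces unchanged as [seloxjofesu].

soeuaeuuu, puaaujueuih, fnafnekuoueeig, seloxjofesu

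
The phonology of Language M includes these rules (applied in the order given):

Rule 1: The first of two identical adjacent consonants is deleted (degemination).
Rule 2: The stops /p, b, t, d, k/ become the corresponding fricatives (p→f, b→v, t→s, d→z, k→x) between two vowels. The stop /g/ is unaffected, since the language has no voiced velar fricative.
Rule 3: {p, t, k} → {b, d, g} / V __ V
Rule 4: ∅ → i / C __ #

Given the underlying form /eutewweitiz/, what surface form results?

Rule 1 (degemination): /ww/ is a geminate; the first /w/ deletes. /eutewweitiz/ → euteweitiz.
Rule 2 (intervocalic spirantization): /t/ is a stop between vowels /u/ and /e/, so it spirantizes to the fricative [s]. /t/ is a stop between vowels /i/ and /i/, so it spirantizes to the fricative [s]. /euteweitiz/ → euseweisiz.
Rule 3 (intervocalic voicing): no segment meets the environment; /euseweisiz/ is unchanged.
Rule 4 (final i-epenthesis): the form ends in the consonant /z/, so [i] is inserted word-finally. /euseweisiz/ → euseweisizi.

euseweisizi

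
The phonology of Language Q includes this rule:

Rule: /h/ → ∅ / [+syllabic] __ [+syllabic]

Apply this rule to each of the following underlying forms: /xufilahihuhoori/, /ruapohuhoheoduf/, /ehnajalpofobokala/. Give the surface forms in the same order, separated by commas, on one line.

/xufilahihuhoori/: /h/ occurs between vowels /a/ and /i/, so it deletes. /h/ occurs between vowels /i/ and /u/, so it deletes. /h/ occurs between vowels /u/ and /o/, so it deletes. → [xufilaiuoori].
/ruapohuhoheoduf/: /h/ occurs between vowels /o/ and /u/, so it deletes. /h/ occurs between vowels /u/ and /o/, so it deletes. /h/ occurs between vowels /o/ and /e/, so it deletes. → [ruapouoeoduf].
/ehnajalpofobokala/: the rule's environment is not met; surfaces unchanged as [ehnajalpofobokala].

xufilaiuoori, ruapouoeoduf, ehnajalpofobokala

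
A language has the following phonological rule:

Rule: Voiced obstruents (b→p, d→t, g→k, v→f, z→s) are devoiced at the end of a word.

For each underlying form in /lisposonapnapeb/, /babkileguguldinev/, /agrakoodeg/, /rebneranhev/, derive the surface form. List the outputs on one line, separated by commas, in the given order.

lisposonapnapep, babkileguguldinef, agrakoodek, rebneranhef

/lisposonapnapeb/: /b/ is a voiced obstruent in word-final position, so it devoices to [p]. → [lisposonapnapep].
/babkileguguldinev/: /v/ is a voiced obstruent in word-final position, so it devoices to [f]. → [babkileguguldinef].
/agrakoodeg/: /g/ is a voiced obstruent in word-final position, so it devoices to [k]. → [agrakoodek].
/rebneranhev/: /v/ is a voiced obstruent in word-final position, so it devoices to [f]. → [rebneranhef].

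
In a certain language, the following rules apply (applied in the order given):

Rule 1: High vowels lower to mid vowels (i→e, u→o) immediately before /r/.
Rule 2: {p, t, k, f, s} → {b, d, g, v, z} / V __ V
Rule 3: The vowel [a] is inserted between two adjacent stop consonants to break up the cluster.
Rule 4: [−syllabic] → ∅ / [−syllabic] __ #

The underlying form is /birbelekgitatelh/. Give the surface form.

berbelekagidadel

Rule 1 (pre-rhotic lowering): /i/ is a high vowel immediately before /r/, so it lowers to [e]. /birbelekgitatelh/ → berbelekgitatelh.
Rule 2 (intervocalic voicing): /t/ is a voiceless obstruent between vowels /i/ and /a/, so it voices to [d]. /t/ is a voiceless obstruent between vowels /a/ and /e/, so it voices to [d]. /berbelekgitatelh/ → berbelekgidadelh.
Rule 3 (stop-cluster a-epenthesis): /k/ and /g/ form a stop–stop cluster, so [a] is inserted between them. /berbelekgidadelh/ → berbelekagidadelh.
Rule 4 (final cluster simplification): /h/ is the second consonant of a word-final cluster /lh/, so it deletes. /berbelekagidadelh/ → berbelekagidadel.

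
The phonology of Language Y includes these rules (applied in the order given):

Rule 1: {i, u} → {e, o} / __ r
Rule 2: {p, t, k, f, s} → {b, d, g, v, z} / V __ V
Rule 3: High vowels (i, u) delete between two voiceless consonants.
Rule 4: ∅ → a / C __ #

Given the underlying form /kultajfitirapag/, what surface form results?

kultajfiderabaga

Rule 1 (pre-rhotic lowering): /i/ is a high vowel immediately before /r/, so it lowers to [e]. /kultajfitirapag/ → kultajfiterapag.
Rule 2 (intervocalic voicing): /t/ is a voiceless obstruent between vowels /i/ and /e/, so it voices to [d]. /p/ is a voiceless obstruent between vowels /a/ and /a/, so it voices to [b]. /kultajfiterapag/ → kultajfiderabag.
Rule 3 (high vowel syncope): no segment meets the environment; /kultajfiderabag/ is unchanged.
Rule 4 (final a-epenthesis): the form ends in the consonant /g/, so [a] is inserted word-finally. /kultajfiderabag/ → kultajfiderabaga.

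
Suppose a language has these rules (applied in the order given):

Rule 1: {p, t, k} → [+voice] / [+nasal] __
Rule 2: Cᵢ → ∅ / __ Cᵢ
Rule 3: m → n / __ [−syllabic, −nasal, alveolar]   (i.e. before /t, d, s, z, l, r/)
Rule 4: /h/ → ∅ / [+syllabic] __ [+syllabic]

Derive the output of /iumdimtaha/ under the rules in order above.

Rule 1 (post-nasal voicing): /t/ is a voiceless stop immediately after the nasal /m/, so it voices to [d]. /iumdimtaha/ → iumdimdaha.
Rule 2 (degemination): no segment meets the environment; /iumdimdaha/ is unchanged.
Rule 3 (nasal place assimilation): /m/ precedes the alveolar consonant /d/, so it assimilates in place to [n]. /m/ precedes the alveolar consonant /d/, so it assimilates in place to [n]. /iumdimdaha/ → iundindaha.
Rule 4 (intervocalic h-deletion): /h/ occurs between vowels /a/ and /a/, so it deletes. /iundindaha/ → iundindaa.

iundindaa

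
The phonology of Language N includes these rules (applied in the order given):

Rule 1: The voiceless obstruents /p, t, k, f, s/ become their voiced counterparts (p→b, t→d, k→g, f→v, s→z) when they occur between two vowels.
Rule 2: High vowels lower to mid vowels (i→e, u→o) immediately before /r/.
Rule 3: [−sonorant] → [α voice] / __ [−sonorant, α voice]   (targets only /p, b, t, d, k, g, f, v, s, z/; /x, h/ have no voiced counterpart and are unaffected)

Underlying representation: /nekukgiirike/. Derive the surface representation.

Rule 1 (intervocalic voicing): /k/ is a voiceless obstruent between vowels /e/ and /u/, so it voices to [g]. /k/ is a voiceless obstruent between vowels /i/ and /e/, so it voices to [g]. /nekukgiirike/ → negukgiirige.
Rule 2 (pre-rhotic lowering): /i/ is a high vowel immediately before /r/, so it lowers to [e]. /negukgiirige/ → negukgierige.
Rule 3 (regressive voicing assimilation): /k/ precedes the voiced obstruent /g/, so it voices to [g] by assimilation. /negukgierige/ → neguggierige.

neguggierige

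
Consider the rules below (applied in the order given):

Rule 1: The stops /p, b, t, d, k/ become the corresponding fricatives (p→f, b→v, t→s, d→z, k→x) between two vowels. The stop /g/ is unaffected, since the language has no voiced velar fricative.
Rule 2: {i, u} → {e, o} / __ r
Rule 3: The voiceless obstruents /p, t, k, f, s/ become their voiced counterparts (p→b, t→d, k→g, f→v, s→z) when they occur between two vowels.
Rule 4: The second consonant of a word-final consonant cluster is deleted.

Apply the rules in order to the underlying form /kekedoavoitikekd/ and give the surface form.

Rule 1 (intervocalic spirantization): /k/ is a stop between vowels /e/ and /e/, so it spirantizes to the fricative [x]. /d/ is a stop between vowels /e/ and /o/, so it spirantizes to the fricative [z]. /t/ is a stop between vowels /i/ and /i/, so it spirantizes to the fricative [s]. /k/ is a stop between vowels /i/ and /e/, so it spirantizes to the fricative [x]. /kekedoavoitikekd/ → kexezoavoisixekd.
Rule 2 (pre-rhotic lowering): no segment meets the environment; /kexezoavoisixekd/ is unchanged.
Rule 3 (intervocalic voicing): /s/ is a voiceless obstruent between vowels /i/ and /i/, so it voices to [z]. /kexezoavoisixekd/ → kexezoavoizixekd.
Rule 4 (final cluster simplification): /d/ is the second consonant of a word-final cluster /kd/, so it deletes. /kexezoavoizixekd/ → kexezoavoizixek.

kexezoavoizixek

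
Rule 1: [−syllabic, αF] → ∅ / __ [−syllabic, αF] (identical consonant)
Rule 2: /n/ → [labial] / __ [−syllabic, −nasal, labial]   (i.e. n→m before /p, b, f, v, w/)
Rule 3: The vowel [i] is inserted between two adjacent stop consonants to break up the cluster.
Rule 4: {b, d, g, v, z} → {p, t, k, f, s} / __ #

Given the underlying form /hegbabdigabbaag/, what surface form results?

hegibabidigabaak

Rule 1 (degemination): /bb/ is a geminate; the first /b/ deletes. /hegbabdigabbaag/ → hegbabdigabaag.
Rule 2 (nasal place assimilation): no segment meets the environment; /hegbabdigabaag/ is unchanged.
Rule 3 (stop-cluster i-epenthesis): /g/ and /b/ form a stop–stop cluster, so [i] is inserted between them. /b/ and /d/ form a stop–stop cluster, so [i] is inserted between them. /hegbabdigabaag/ → hegibabidigabaag.
Rule 4 (final devoicing): /g/ is a voiced obstruent in word-final position, so it devoices to [k]. /hegibabidigabaag/ → hegibabidigabaak.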